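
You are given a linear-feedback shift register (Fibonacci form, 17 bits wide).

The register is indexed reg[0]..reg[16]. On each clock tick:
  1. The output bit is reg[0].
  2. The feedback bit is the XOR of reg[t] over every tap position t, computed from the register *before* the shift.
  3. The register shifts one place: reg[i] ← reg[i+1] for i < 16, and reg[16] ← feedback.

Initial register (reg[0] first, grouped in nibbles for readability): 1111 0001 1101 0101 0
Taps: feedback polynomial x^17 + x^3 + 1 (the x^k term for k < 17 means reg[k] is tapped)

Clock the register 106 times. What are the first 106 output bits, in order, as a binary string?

k : reg_k → out_k, fb_k
0: 11110001110101010 → 1, fb=0
1: 11100011101010100 → 1, fb=1
2: 11000111010101001 → 1, fb=1
3: 10001110101010011 → 1, fb=1
4: 00011101010100111 → 0, fb=1
5: 00111010101001111 → 0, fb=1
6: 01110101010011111 → 0, fb=1
7: 11101010100111111 → 1, fb=1
8: 11010101001111111 → 1, fb=0
9: 10101010011111110 → 1, fb=1
10: 01010100111111101 → 0, fb=1
11: 10101001111111011 → 1, fb=1
12: 01010011111110111 → 0, fb=1
13: 10100111111101111 → 1, fb=1
14: 01001111111011111 → 0, fb=0
15: 10011111110111110 → 1, fb=0
16: 00111111101111100 → 0, fb=1
17: 01111111011111001 → 0, fb=1
18: 11111110111110011 → 1, fb=0
19: 11111101111100110 → 1, fb=0
20: 11111011111001100 → 1, fb=0
21: 11110111110011000 → 1, fb=0
22: 11101111100110000 → 1, fb=1
23: 11011111001100001 → 1, fb=0
24: 10111110011000010 → 1, fb=0
25: 01111100110000100 → 0, fb=1
26: 11111001100001001 → 1, fb=0
27: 11110011000010010 → 1, fb=0
28: 11100110000100100 → 1, fb=1
29: 11001100001001001 → 1, fb=1
30: 10011000010010011 → 1, fb=0
31: 00110000100100110 → 0, fb=1
32: 01100001001001101 → 0, fb=0
33: 11000010010011010 → 1, fb=1
34: 10000100100110101 → 1, fb=1
35: 00001001001101011 → 0, fb=0
36: 00010010011010110 → 0, fb=1
37: 00100100110101101 → 0, fb=0
38: 01001001101011010 → 0, fb=0
39: 10010011010110100 → 1, fb=0
40: 00100110101101000 → 0, fb=0
41: 01001101011010000 → 0, fb=0
42: 10011010110100000 → 1, fb=0
43: 00110101101000000 → 0, fb=1
44: 01101011010000001 → 0, fb=0
45: 11010110100000010 → 1, fb=0
46: 10101101000000100 → 1, fb=1
47: 01011010000001001 → 0, fb=1
48: 10110100000010011 → 1, fb=0
49: 01101000000100110 → 0, fb=0
50: 11010000001001100 → 1, fb=0
51: 10100000010011000 → 1, fb=1
52: 01000000100110001 → 0, fb=0
53: 10000001001100010 → 1, fb=1
54: 00000010011000101 → 0, fb=0
55: 00000100110001010 → 0, fb=0
56: 00001001100010100 → 0, fb=0
57: 00010011000101000 → 0, fb=1
58: 00100110001010001 → 0, fb=0
59: 01001100010100010 → 0, fb=0
60: 10011000101000100 → 1, fb=0
61: 00110001010001000 → 0, fb=1
62: 01100010100010001 → 0, fb=0
63: 11000101000100010 → 1, fb=1
64: 10001010001000101 → 1, fb=1
65: 00010100010001011 → 0, fb=1
66: 00101000100010111 → 0, fb=0
67: 01010001000101110 → 0, fb=1
68: 10100010001011101 → 1, fb=1
69: 01000100010111011 → 0, fb=0
70: 10001000101110110 → 1, fb=1
71: 00010001011101101 → 0, fb=1
72: 00100010111011011 → 0, fb=0
73: 01000101110110110 → 0, fb=0
74: 10001011101101100 → 1, fb=1
75: 00010111011011001 → 0, fb=1
76: 00101110110110011 → 0, fb=0
77: 01011101101100110 → 0, fb=1
78: 10111011011001101 → 1, fb=0
79: 01110110110011010 → 0, fb=1
80: 11101101100110101 → 1, fb=1
81: 11011011001101011 → 1, fb=0
82: 10110110011010110 → 1, fb=0
83: 01101100110101100 → 0, fb=0
84: 11011001101011000 → 1, fb=0
85: 10110011010110000 → 1, fb=0
86: 01100110101100000 → 0, fb=0
87: 11001101011000000 → 1, fb=1
88: 10011010110000001 → 1, fb=0
89: 00110101100000010 → 0, fb=1
90: 01101011000000101 → 0, fb=0
91: 11010110000001010 → 1, fb=0
92: 10101100000010100 → 1, fb=1
93: 01011000000101001 → 0, fb=1
94: 10110000001010011 → 1, fb=0
95: 01100000010100110 → 0, fb=0
96: 11000000101001100 → 1, fb=1
97: 10000001010011001 → 1, fb=1
98: 00000010100110011 → 0, fb=0
99: 00000101001100110 → 0, fb=0
100: 00001010011001100 → 0, fb=0
101: 00010100110011000 → 0, fb=1
102: 00101001100110001 → 0, fb=0
103: 01010011001100010 → 0, fb=1
104: 10100110011000101 → 1, fb=1
105: 01001100110001011 → 0, fb=0

1111000111010101001111111011111001100001001001101011010000001001100010100010001011101101100110101100000010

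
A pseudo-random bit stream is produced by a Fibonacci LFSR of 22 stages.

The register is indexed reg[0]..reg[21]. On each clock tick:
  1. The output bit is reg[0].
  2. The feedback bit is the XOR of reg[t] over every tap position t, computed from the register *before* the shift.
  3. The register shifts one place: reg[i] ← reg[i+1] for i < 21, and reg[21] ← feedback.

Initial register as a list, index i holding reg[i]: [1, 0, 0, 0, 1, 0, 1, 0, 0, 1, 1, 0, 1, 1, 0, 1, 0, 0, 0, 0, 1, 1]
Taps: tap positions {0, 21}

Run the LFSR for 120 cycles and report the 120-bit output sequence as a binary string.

100010100110110100001100001100010010011111011111011110001110101001010110101111010011000110010011010110001000010001110110

step | reg (before) | out | fb
   0 | 1000101001101101000011 | 1 | 0
   1 | 0001010011011010000110 | 0 | 0
   2 | 0010100110110100001100 | 0 | 0
   3 | 0101001101101000011000 | 0 | 0
   4 | 1010011011010000110000 | 1 | 1
   5 | 0100110110100001100001 | 0 | 1
   6 | 1001101101000011000011 | 1 | 0
   7 | 0011011010000110000110 | 0 | 0
   8 | 0110110100001100001100 | 0 | 0
   9 | 1101101000011000011000 | 1 | 1
  10 | 1011010000110000110001 | 1 | 0
  11 | 0110100001100001100010 | 0 | 0
  12 | 1101000011000011000100 | 1 | 1
  13 | 1010000110000110001001 | 1 | 0
  14 | 0100001100001100010010 | 0 | 0
  15 | 1000011000011000100100 | 1 | 1
  16 | 0000110000110001001001 | 0 | 1
  17 | 0001100001100010010011 | 0 | 1
  18 | 0011000011000100100111 | 0 | 1
  19 | 0110000110001001001111 | 0 | 1
  20 | 1100001100010010011111 | 1 | 0
  21 | 1000011000100100111110 | 1 | 1
  22 | 0000110001001001111101 | 0 | 1
  23 | 0001100010010011111011 | 0 | 1
  24 | 0011000100100111110111 | 0 | 1
  25 | 0110001001001111101111 | 0 | 1
  26 | 1100010010011111011111 | 1 | 0
  27 | 1000100100111110111110 | 1 | 1
  28 | 0001001001111101111101 | 0 | 1
  29 | 0010010011111011111011 | 0 | 1
  30 | 0100100111110111110111 | 0 | 1
  31 | 1001001111101111101111 | 1 | 0
  32 | 0010011111011111011110 | 0 | 0
  33 | 0100111110111110111100 | 0 | 0
  34 | 1001111101111101111000 | 1 | 1
  35 | 0011111011111011110001 | 0 | 1
  36 | 0111110111110111100011 | 0 | 1
  37 | 1111101111101111000111 | 1 | 0
  38 | 1111011111011110001110 | 1 | 1
  39 | 1110111110111100011101 | 1 | 0
  40 | 1101111101111000111010 | 1 | 1
  41 | 1011111011110001110101 | 1 | 0
  42 | 0111110111100011101010 | 0 | 0
  43 | 1111101111000111010100 | 1 | 1
  44 | 1111011110001110101001 | 1 | 0
  45 | 1110111100011101010010 | 1 | 1
  46 | 1101111000111010100101 | 1 | 0
  47 | 1011110001110101001010 | 1 | 1
  48 | 0111100011101010010101 | 0 | 1
  49 | 1111000111010100101011 | 1 | 0
  50 | 1110001110101001010110 | 1 | 1
  51 | 1100011101010010101101 | 1 | 0
  52 | 1000111010100101011010 | 1 | 1
  53 | 0001110101001010110101 | 0 | 1
  54 | 0011101010010101101011 | 0 | 1
  55 | 0111010100101011010111 | 0 | 1
  56 | 1110101001010110101111 | 1 | 0
  57 | 1101010010101101011110 | 1 | 1
  58 | 1010100101011010111101 | 1 | 0
  59 | 0101001010110101111010 | 0 | 0
  60 | 1010010101101011110100 | 1 | 1
  61 | 0100101011010111101001 | 0 | 1
  62 | 1001010110101111010011 | 1 | 0
  63 | 0010101101011110100110 | 0 | 0
  64 | 0101011010111101001100 | 0 | 0
  65 | 1010110101111010011000 | 1 | 1
  66 | 0101101011110100110001 | 0 | 1
  67 | 1011010111101001100011 | 1 | 0
  68 | 0110101111010011000110 | 0 | 0
  69 | 1101011110100110001100 | 1 | 1
  70 | 1010111101001100011001 | 1 | 0
  71 | 0101111010011000110010 | 0 | 0
  72 | 1011110100110001100100 | 1 | 1
  73 | 0111101001100011001001 | 0 | 1
  74 | 1111010011000110010011 | 1 | 0
  75 | 1110100110001100100110 | 1 | 1
  76 | 1101001100011001001101 | 1 | 0
  77 | 1010011000110010011010 | 1 | 1
  78 | 0100110001100100110101 | 0 | 1
  79 | 1001100011001001101011 | 1 | 0
  80 | 0011000110010011010110 | 0 | 0
  81 | 0110001100100110101100 | 0 | 0
  82 | 1100011001001101011000 | 1 | 1
  83 | 1000110010011010110001 | 1 | 0
  84 | 0001100100110101100010 | 0 | 0
  85 | 0011001001101011000100 | 0 | 0
  86 | 0110010011010110001000 | 0 | 0
  87 | 1100100110101100010000 | 1 | 1
  88 | 1001001101011000100001 | 1 | 0
  89 | 0010011010110001000010 | 0 | 0
  90 | 0100110101100010000100 | 0 | 0
  91 | 1001101011000100001000 | 1 | 1
  92 | 0011010110001000010001 | 0 | 1
  93 | 0110101100010000100011 | 0 | 1
  94 | 1101011000100001000111 | 1 | 0
  95 | 1010110001000010001110 | 1 | 1
  96 | 0101100010000100011101 | 0 | 1
  97 | 1011000100001000111011 | 1 | 0
  98 | 0110001000010001110110 | 0 | 0
  99 | 1100010000100011101100 | 1 | 1
 100 | 1000100001000111011001 | 1 | 0
 101 | 0001000010001110110010 | 0 | 0
 102 | 0010000100011101100100 | 0 | 0
 103 | 0100001000111011001000 | 0 | 0
 104 | 1000010001110110010000 | 1 | 1
 105 | 0000100011101100100001 | 0 | 1
 106 | 0001000111011001000011 | 0 | 1
 107 | 0010001110110010000111 | 0 | 1
 108 | 0100011101100100001111 | 0 | 1
 109 | 1000111011001000011111 | 1 | 0
 110 | 0001110110010000111110 | 0 | 0
 111 | 0011101100100001111100 | 0 | 0
 112 | 0111011001000011111000 | 0 | 0
 113 | 1110110010000111110000 | 1 | 1
 114 | 1101100100001111100001 | 1 | 0
 115 | 1011001000011111000010 | 1 | 1
 116 | 0110010000111110000101 | 0 | 1
 117 | 1100100001111100001011 | 1 | 0
 118 | 1001000011111000010110 | 1 | 1
 119 | 0010000111110000101101 | 0 | 1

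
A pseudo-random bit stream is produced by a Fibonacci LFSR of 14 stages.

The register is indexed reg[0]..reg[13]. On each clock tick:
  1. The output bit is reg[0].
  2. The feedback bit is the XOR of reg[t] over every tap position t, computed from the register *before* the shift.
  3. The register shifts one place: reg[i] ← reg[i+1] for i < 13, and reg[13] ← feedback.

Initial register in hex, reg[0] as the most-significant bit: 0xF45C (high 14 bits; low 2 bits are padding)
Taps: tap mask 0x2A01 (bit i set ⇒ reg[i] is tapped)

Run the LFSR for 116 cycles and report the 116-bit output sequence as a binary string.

11110100010111001100101110010110011000011011110101111100111101110011011100000111111010111101001001011011010100010111

step | reg (before) | out | fb
   0 | 11110100010111 | 1 | 0
   1 | 11101000101110 | 1 | 0
   2 | 11010001011100 | 1 | 1
   3 | 10100010111001 | 1 | 1
   4 | 01000101110011 | 0 | 0
   5 | 10001011100110 | 1 | 0
   6 | 00010111001100 | 0 | 1
   7 | 00101110011001 | 0 | 0
   8 | 01011100110010 | 0 | 1
   9 | 10111001100101 | 1 | 1
  10 | 01110011001011 | 0 | 1
  11 | 11100110010111 | 1 | 0
  12 | 11001100101110 | 1 | 0
  13 | 10011001011100 | 1 | 1
  14 | 00110010111001 | 0 | 0
  15 | 01100101110010 | 0 | 1
  16 | 11001011100101 | 1 | 1
  17 | 10010111001011 | 1 | 0
  18 | 00101110010110 | 0 | 0
  19 | 01011100101100 | 0 | 1
  20 | 10111001011001 | 1 | 1
  21 | 01110010110011 | 0 | 0
  22 | 11100101100110 | 1 | 0
  23 | 11001011001100 | 1 | 0
  24 | 10010110011000 | 1 | 0
  25 | 00101100110000 | 0 | 1
  26 | 01011001100001 | 0 | 1
  27 | 10110011000011 | 1 | 0
  28 | 01100110000110 | 0 | 1
  29 | 11001100001101 | 1 | 1
  30 | 10011000011011 | 1 | 1
  31 | 00110000110111 | 0 | 1
  32 | 01100001101111 | 0 | 0
  33 | 11000011011110 | 1 | 1
  34 | 10000110111101 | 1 | 0
  35 | 00001101111010 | 0 | 1
  36 | 00011011110101 | 0 | 1
  37 | 00110111101011 | 0 | 1
  38 | 01101111010111 | 0 | 1
  39 | 11011110101111 | 1 | 1
  40 | 10111101011111 | 1 | 0
  41 | 01111010111110 | 0 | 0
  42 | 11110101111100 | 1 | 1
  43 | 11101011111001 | 1 | 1
  44 | 11010111110011 | 1 | 1
  45 | 10101111100111 | 1 | 1
  46 | 01011111001111 | 0 | 0
  47 | 10111110011110 | 1 | 1
  48 | 01111100111101 | 0 | 1
  49 | 11111001111011 | 1 | 1
  50 | 11110011110111 | 1 | 0
  51 | 11100111101110 | 1 | 0
  52 | 11001111011100 | 1 | 1
  53 | 10011110111001 | 1 | 1
  54 | 00111101110011 | 0 | 0
  55 | 01111011100110 | 0 | 1
  56 | 11110111001101 | 1 | 1
  57 | 11101110011011 | 1 | 1
  58 | 11011100110111 | 1 | 0
  59 | 10111001101110 | 1 | 0
  60 | 01110011011100 | 0 | 0
  61 | 11100110111000 | 1 | 0
  62 | 11001101110000 | 1 | 0
  63 | 10011011100000 | 1 | 1
  64 | 00110111000001 | 0 | 1
  65 | 01101110000011 | 0 | 1
  66 | 11011100000111 | 1 | 1
  67 | 10111000001111 | 1 | 1
  68 | 01110000011111 | 0 | 1
  69 | 11100000111111 | 1 | 0
  70 | 11000001111110 | 1 | 1
  71 | 10000011111101 | 1 | 0
  72 | 00000111111010 | 0 | 1
  73 | 00001111110101 | 0 | 1
  74 | 00011111101011 | 0 | 1
  75 | 00111111010111 | 0 | 1
  76 | 01111110101111 | 0 | 0
  77 | 11111101011110 | 1 | 1
  78 | 11111010111101 | 1 | 0
  79 | 11110101111010 | 1 | 0
  80 | 11101011110100 | 1 | 1
  81 | 11010111101001 | 1 | 0
  82 | 10101111010010 | 1 | 0
  83 | 01011110100100 | 0 | 1
  84 | 10111101001001 | 1 | 0
  85 | 01111010010010 | 0 | 1
  86 | 11110100100101 | 1 | 1
  87 | 11101001001011 | 1 | 0
  88 | 11010010010110 | 1 | 1
  89 | 10100100101101 | 1 | 1
  90 | 01001001011011 | 0 | 0
  91 | 10010010110110 | 1 | 1
  92 | 00100101101101 | 0 | 0
  93 | 01001011011010 | 0 | 1
  94 | 10010110110101 | 1 | 0
  95 | 00101101101010 | 0 | 0
  96 | 01011011010100 | 0 | 0
  97 | 10110110101000 | 1 | 1
  98 | 01101101010001 | 0 | 0
  99 | 11011010100010 | 1 | 1
 100 | 10110101000101 | 1 | 1
 101 | 01101010001011 | 0 | 1
 102 | 11010100010111 | 1 | 0
 103 | 10101000101110 | 1 | 0
 104 | 01010001011100 | 0 | 0
 105 | 10100010111000 | 1 | 0
 106 | 01000101110000 | 0 | 1
 107 | 10001011100001 | 1 | 0
 108 | 00010111000010 | 0 | 0
 109 | 00101110000100 | 0 | 1
 110 | 01011100001001 | 0 | 1
 111 | 10111000010011 | 1 | 1
 112 | 01110000100111 | 0 | 0
 113 | 11100001001110 | 1 | 0
 114 | 11000010011100 | 1 | 1
 115 | 10000100111001 | 1 | 1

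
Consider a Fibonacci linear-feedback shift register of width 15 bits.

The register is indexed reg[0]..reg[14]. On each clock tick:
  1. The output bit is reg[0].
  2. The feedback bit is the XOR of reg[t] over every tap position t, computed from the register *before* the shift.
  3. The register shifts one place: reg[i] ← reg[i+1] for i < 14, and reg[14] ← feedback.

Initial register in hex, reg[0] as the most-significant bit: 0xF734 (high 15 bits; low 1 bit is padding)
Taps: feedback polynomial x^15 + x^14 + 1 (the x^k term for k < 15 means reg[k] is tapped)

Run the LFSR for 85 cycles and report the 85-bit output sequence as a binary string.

1111011100110101010010111011001100011010010001000010011100001111100010111110101000011

step | reg (before) | out | fb
   0 | 111101110011010 | 1 | 1
   1 | 111011100110101 | 1 | 0
   2 | 110111001101010 | 1 | 1
   3 | 101110011010101 | 1 | 0
   4 | 011100110101010 | 0 | 0
   5 | 111001101010100 | 1 | 1
   6 | 110011010101001 | 1 | 0
   7 | 100110101010010 | 1 | 1
   8 | 001101010100101 | 0 | 1
   9 | 011010101001011 | 0 | 1
  10 | 110101010010111 | 1 | 0
  11 | 101010100101110 | 1 | 1
  12 | 010101001011101 | 0 | 1
  13 | 101010010111011 | 1 | 0
  14 | 010100101110110 | 0 | 0
  15 | 101001011101100 | 1 | 1
  16 | 010010111011001 | 0 | 1
  17 | 100101110110011 | 1 | 0
  18 | 001011101100110 | 0 | 0
  19 | 010111011001100 | 0 | 0
  20 | 101110110011000 | 1 | 1
  21 | 011101100110001 | 0 | 1
  22 | 111011001100011 | 1 | 0
  23 | 110110011000110 | 1 | 1
  24 | 101100110001101 | 1 | 0
  25 | 011001100011010 | 0 | 0
  26 | 110011000110100 | 1 | 1
  27 | 100110001101001 | 1 | 0
  28 | 001100011010010 | 0 | 0
  29 | 011000110100100 | 0 | 0
  30 | 110001101001000 | 1 | 1
  31 | 100011010010001 | 1 | 0
  32 | 000110100100010 | 0 | 0
  33 | 001101001000100 | 0 | 0
  34 | 011010010001000 | 0 | 0
  35 | 110100100010000 | 1 | 1
  36 | 101001000100001 | 1 | 0
  37 | 010010001000010 | 0 | 0
  38 | 100100010000100 | 1 | 1
  39 | 001000100001001 | 0 | 1
  40 | 010001000010011 | 0 | 1
  41 | 100010000100111 | 1 | 0
  42 | 000100001001110 | 0 | 0
  43 | 001000010011100 | 0 | 0
  44 | 010000100111000 | 0 | 0
  45 | 100001001110000 | 1 | 1
  46 | 000010011100001 | 0 | 1
  47 | 000100111000011 | 0 | 1
  48 | 001001110000111 | 0 | 1
  49 | 010011100001111 | 0 | 1
  50 | 100111000011111 | 1 | 0
  51 | 001110000111110 | 0 | 0
  52 | 011100001111100 | 0 | 0
  53 | 111000011111000 | 1 | 1
  54 | 110000111110001 | 1 | 0
  55 | 100001111100010 | 1 | 1
  56 | 000011111000101 | 0 | 1
  57 | 000111110001011 | 0 | 1
  58 | 001111100010111 | 0 | 1
  59 | 011111000101111 | 0 | 1
  60 | 111110001011111 | 1 | 0
  61 | 111100010111110 | 1 | 1
  62 | 111000101111101 | 1 | 0
  63 | 110001011111010 | 1 | 1
  64 | 100010111110101 | 1 | 0
  65 | 000101111101010 | 0 | 0
  66 | 001011111010100 | 0 | 0
  67 | 010111110101000 | 0 | 0
  68 | 101111101010000 | 1 | 1
  69 | 011111010100001 | 0 | 1
  70 | 111110101000011 | 1 | 0
  71 | 111101010000110 | 1 | 1
  72 | 111010100001101 | 1 | 0
  73 | 110101000011010 | 1 | 1
  74 | 101010000110101 | 1 | 0
  75 | 010100001101010 | 0 | 0
  76 | 101000011010100 | 1 | 1
  77 | 010000110101001 | 0 | 1
  78 | 100001101010011 | 1 | 0
  79 | 000011010100110 | 0 | 0
  80 | 000110101001100 | 0 | 0
  81 | 001101010011000 | 0 | 0
  82 | 011010100110000 | 0 | 0
  83 | 110101001100000 | 1 | 1
  84 | 101010011000001 | 1 | 0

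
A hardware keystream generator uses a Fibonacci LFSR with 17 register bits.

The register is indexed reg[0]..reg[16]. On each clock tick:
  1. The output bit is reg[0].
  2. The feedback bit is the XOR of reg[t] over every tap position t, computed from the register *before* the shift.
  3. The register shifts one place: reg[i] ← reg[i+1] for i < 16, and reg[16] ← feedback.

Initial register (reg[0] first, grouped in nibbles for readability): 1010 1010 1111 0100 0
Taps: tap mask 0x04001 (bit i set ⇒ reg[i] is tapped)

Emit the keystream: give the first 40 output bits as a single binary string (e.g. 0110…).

1010101011110100010111101010111111010101

tick  register→output (feedback)
  0  10101010111101000→1 (1)
  1  01010101111010001→0 (0)
  2  10101011110100010→1 (1)
  3  01010111101000101→0 (1)
  4  10101111010001011→1 (1)
  5  01011110100010111→0 (1)
  6  10111101000101111→1 (0)
  7  01111010001011110→0 (1)
  8  11110100010111101→1 (0)
  9  11101000101111010→1 (1)
 10  11010001011110101→1 (0)
 11  10100010111101010→1 (1)
 12  01000101111010101→0 (1)
 13  10001011110101011→1 (1)
 14  00010111101010111→0 (1)
 15  00101111010101111→0 (1)
 16  01011110101011111→0 (1)
 17  10111101010111111→1 (0)
 18  01111010101111110→0 (1)
 19  11110101011111101→1 (0)
 20  11101010111111010→1 (1)
 21  11010101111110101→1 (0)
 22  10101011111101010→1 (1)
 23  01010111111010101→0 (1)
 24  10101111110101011→1 (1)
 25  01011111101010111→0 (1)
 26  10111111010101111→1 (0)
 27  01111110101011110→0 (1)
 28  11111101010111101→1 (0)
 29  11111010101111010→1 (1)
 30  11110101011110101→1 (0)
 31  11101010111101010→1 (1)
 32  11010101111010101→1 (0)
 33  10101011110101010→1 (1)
 34  01010111101010101→0 (1)
 35  10101111010101011→1 (1)
 36  01011110101010111→0 (1)
 37  10111101010101111→1 (0)
 38  01111010101011110→0 (1)
 39  11110101010111101→1 (0)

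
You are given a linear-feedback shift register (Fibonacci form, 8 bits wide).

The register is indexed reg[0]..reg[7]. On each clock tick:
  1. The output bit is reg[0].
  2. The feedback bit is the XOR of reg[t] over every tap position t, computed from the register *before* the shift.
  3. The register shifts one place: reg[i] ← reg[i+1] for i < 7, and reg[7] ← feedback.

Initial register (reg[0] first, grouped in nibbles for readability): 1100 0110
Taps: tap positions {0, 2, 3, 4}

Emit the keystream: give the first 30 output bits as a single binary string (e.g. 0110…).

step | reg (before) | out | fb
   0 | 11000110 | 1 | 1
   1 | 10001101 | 1 | 0
   2 | 00011010 | 0 | 0
   3 | 00110100 | 0 | 0
   4 | 01101000 | 0 | 0
   5 | 11010000 | 1 | 0
   6 | 10100000 | 1 | 0
   7 | 01000000 | 0 | 0
   8 | 10000000 | 1 | 1
   9 | 00000001 | 0 | 0
  10 | 00000010 | 0 | 0
  11 | 00000100 | 0 | 0
  12 | 00001000 | 0 | 1
  13 | 00010001 | 0 | 1
  14 | 00100011 | 0 | 1
  15 | 01000111 | 0 | 0
  16 | 10001110 | 1 | 0
  17 | 00011100 | 0 | 0
  18 | 00111000 | 0 | 1
  19 | 01110001 | 0 | 0
  20 | 11100010 | 1 | 0
  21 | 11000100 | 1 | 1
  22 | 10001001 | 1 | 0
  23 | 00010010 | 0 | 1
  24 | 00100101 | 0 | 1
  25 | 01001011 | 0 | 1
  26 | 10010111 | 1 | 0
  27 | 00101110 | 0 | 0
  28 | 01011100 | 0 | 0
  29 | 10111000 | 1 | 0

110001101000000010001110001001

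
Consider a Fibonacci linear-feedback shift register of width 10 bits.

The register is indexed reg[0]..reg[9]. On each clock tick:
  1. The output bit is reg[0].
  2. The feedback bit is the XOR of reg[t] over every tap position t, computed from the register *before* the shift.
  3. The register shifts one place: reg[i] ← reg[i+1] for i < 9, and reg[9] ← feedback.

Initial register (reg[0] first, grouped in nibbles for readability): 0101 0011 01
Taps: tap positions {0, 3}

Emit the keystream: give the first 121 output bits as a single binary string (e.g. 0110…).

step | reg (before) | out | fb
   0 | 0101001101 | 0 | 1
   1 | 1010011011 | 1 | 1
   2 | 0100110111 | 0 | 0
   3 | 1001101110 | 1 | 0
   4 | 0011011100 | 0 | 1
   5 | 0110111001 | 0 | 0
   6 | 1101110010 | 1 | 0
   7 | 1011100100 | 1 | 0
   8 | 0111001000 | 0 | 1
   9 | 1110010001 | 1 | 1
  10 | 1100100011 | 1 | 1
  11 | 1001000111 | 1 | 0
  12 | 0010001110 | 0 | 0
  13 | 0100011100 | 0 | 0
  14 | 1000111000 | 1 | 1
  15 | 0001110001 | 0 | 1
  16 | 0011100011 | 0 | 1
  17 | 0111000111 | 0 | 1
  18 | 1110001111 | 1 | 1
  19 | 1100011111 | 1 | 1
  20 | 1000111111 | 1 | 1
  21 | 0001111111 | 0 | 1
  22 | 0011111111 | 0 | 1
  23 | 0111111111 | 0 | 1
  24 | 1111111111 | 1 | 0
  25 | 1111111110 | 1 | 0
  26 | 1111111100 | 1 | 0
  27 | 1111111000 | 1 | 0
  28 | 1111110000 | 1 | 0
  29 | 1111100000 | 1 | 0
  30 | 1111000000 | 1 | 0
  31 | 1110000000 | 1 | 1
  32 | 1100000001 | 1 | 1
  33 | 1000000011 | 1 | 1
  34 | 0000000111 | 0 | 0
  35 | 0000001110 | 0 | 0
  36 | 0000011100 | 0 | 0
  37 | 0000111000 | 0 | 0
  38 | 0001110000 | 0 | 1
  39 | 0011100001 | 0 | 1
  40 | 0111000011 | 0 | 1
  41 | 1110000111 | 1 | 1
  42 | 1100001111 | 1 | 1
  43 | 1000011111 | 1 | 1
  44 | 0000111111 | 0 | 0
  45 | 0001111110 | 0 | 1
  46 | 0011111101 | 0 | 1
  47 | 0111111011 | 0 | 1
  48 | 1111110111 | 1 | 0
  49 | 1111101110 | 1 | 0
  50 | 1111011100 | 1 | 0
  51 | 1110111000 | 1 | 1
  52 | 1101110001 | 1 | 0
  53 | 1011100010 | 1 | 0
  54 | 0111000100 | 0 | 1
  55 | 1110001001 | 1 | 1
  56 | 1100010011 | 1 | 1
  57 | 1000100111 | 1 | 1
  58 | 0001001111 | 0 | 1
  59 | 0010011111 | 0 | 0
  60 | 0100111110 | 0 | 0
  61 | 1001111100 | 1 | 0
  62 | 0011111000 | 0 | 1
  63 | 0111110001 | 0 | 1
  64 | 1111100011 | 1 | 0
  65 | 1111000110 | 1 | 0
  66 | 1110001100 | 1 | 1
  67 | 1100011001 | 1 | 1
  68 | 1000110011 | 1 | 1
  69 | 0001100111 | 0 | 1
  70 | 0011001111 | 0 | 1
  71 | 0110011111 | 0 | 0
  72 | 1100111110 | 1 | 1
  73 | 1001111101 | 1 | 0
  74 | 0011111010 | 0 | 1
  75 | 0111110101 | 0 | 1
  76 | 1111101011 | 1 | 0
  77 | 1111010110 | 1 | 0
  78 | 1110101100 | 1 | 1
  79 | 1101011001 | 1 | 0
  80 | 1010110010 | 1 | 1
  81 | 0101100101 | 0 | 1
  82 | 1011001011 | 1 | 0
  83 | 0110010110 | 0 | 0
  84 | 1100101100 | 1 | 1
  85 | 1001011001 | 1 | 0
  86 | 0010110010 | 0 | 0
  87 | 0101100100 | 0 | 1
  88 | 1011001001 | 1 | 0
  89 | 0110010010 | 0 | 0
  90 | 1100100100 | 1 | 1
  91 | 1001001001 | 1 | 0
  92 | 0010010010 | 0 | 0
  93 | 0100100100 | 0 | 0
  94 | 1001001000 | 1 | 0
  95 | 0010010000 | 0 | 0
  96 | 0100100000 | 0 | 0
  97 | 1001000000 | 1 | 0
  98 | 0010000000 | 0 | 0
  99 | 0100000000 | 0 | 0
 100 | 1000000000 | 1 | 1
 101 | 0000000001 | 0 | 0
 102 | 0000000010 | 0 | 0
 103 | 0000000100 | 0 | 0
 104 | 0000001000 | 0 | 0
 105 | 0000010000 | 0 | 0
 106 | 0000100000 | 0 | 0
 107 | 0001000000 | 0 | 1
 108 | 0010000001 | 0 | 0
 109 | 0100000010 | 0 | 0
 110 | 1000000100 | 1 | 1
 111 | 0000001001 | 0 | 0
 112 | 0000010010 | 0 | 0
 113 | 0000100100 | 0 | 0
 114 | 0001001000 | 0 | 1
 115 | 0010010001 | 0 | 0
 116 | 0100100010 | 0 | 0
 117 | 1001000100 | 1 | 0
 118 | 0010001000 | 0 | 0
 119 | 0100010000 | 0 | 0
 120 | 1000100000 | 1 | 1

0101001101110010001110001111111111000000011100001111110111000100111110001100111110101100101100100100100000000010000001001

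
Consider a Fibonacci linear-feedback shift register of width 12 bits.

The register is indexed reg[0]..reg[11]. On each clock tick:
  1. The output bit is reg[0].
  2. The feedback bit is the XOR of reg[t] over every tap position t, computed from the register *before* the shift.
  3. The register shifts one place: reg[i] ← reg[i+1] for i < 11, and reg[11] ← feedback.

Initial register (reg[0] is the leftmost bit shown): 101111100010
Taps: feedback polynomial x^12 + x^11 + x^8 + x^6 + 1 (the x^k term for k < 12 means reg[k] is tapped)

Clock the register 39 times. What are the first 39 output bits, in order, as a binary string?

101111100010000110101011111100111000111

step | reg (before) | out | fb
   0 | 101111100010 | 1 | 0
   1 | 011111000100 | 0 | 0
   2 | 111110001000 | 1 | 0
   3 | 111100010000 | 1 | 1
   4 | 111000100001 | 1 | 1
   5 | 110001000011 | 1 | 0
   6 | 100010000110 | 1 | 1
   7 | 000100001101 | 0 | 0
   8 | 001000011010 | 0 | 1
   9 | 010000110101 | 0 | 0
  10 | 100001101010 | 1 | 1
  11 | 000011010101 | 0 | 1
  12 | 000110101011 | 0 | 1
  13 | 001101010111 | 0 | 1
  14 | 011010101111 | 0 | 1
  15 | 110101011111 | 1 | 1
  16 | 101010111111 | 1 | 0
  17 | 010101111110 | 0 | 0
  18 | 101011111100 | 1 | 1
  19 | 010111111001 | 0 | 1
  20 | 101111110011 | 1 | 1
  21 | 011111100111 | 0 | 0
  22 | 111111001110 | 1 | 0
  23 | 111110011100 | 1 | 0
  24 | 111100111000 | 1 | 1
  25 | 111001110001 | 1 | 1
  26 | 110011100011 | 1 | 1
  27 | 100111000111 | 1 | 0
  28 | 001110001110 | 0 | 1
  29 | 011100011101 | 0 | 0
  30 | 111000111010 | 1 | 1
  31 | 110001110101 | 1 | 1
  32 | 100011101011 | 1 | 0
  33 | 000111010110 | 0 | 0
  34 | 001110101100 | 0 | 0
  35 | 011101011000 | 0 | 1
  36 | 111010110001 | 1 | 1
  37 | 110101100011 | 1 | 1
  38 | 101011000111 | 1 | 0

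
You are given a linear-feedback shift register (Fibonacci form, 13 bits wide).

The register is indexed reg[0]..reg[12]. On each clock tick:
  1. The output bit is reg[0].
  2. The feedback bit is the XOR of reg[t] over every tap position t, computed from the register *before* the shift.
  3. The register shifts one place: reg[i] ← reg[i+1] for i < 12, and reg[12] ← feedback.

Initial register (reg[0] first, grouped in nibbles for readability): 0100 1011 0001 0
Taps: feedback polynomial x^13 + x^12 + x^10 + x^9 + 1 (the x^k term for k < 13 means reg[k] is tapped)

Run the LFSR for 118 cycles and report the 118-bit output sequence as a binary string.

0100101100010001101001000111100100011110101001000010001001110000000111101101101111011111011110111101011110011000001011

tick  register→output (feedback)
  0  0100101100010→0 (0)
  1  1001011000100→1 (0)
  2  0010110001000→0 (1)
  3  0101100010001→0 (1)
  4  1011000100011→1 (0)
  5  0110001000110→0 (1)
  6  1100010001101→1 (0)
  7  1000100011010→1 (0)
  8  0001000110100→0 (1)
  9  0010001101001→0 (0)
 10  0100011010010→0 (0)
 11  1000110100100→1 (0)
 12  0001101001000→0 (1)
 13  0011010010001→0 (1)
 14  0110100100011→0 (1)
 15  1101001000111→1 (1)
 16  1010010001111→1 (0)
 17  0100100011110→0 (0)
 18  1001000111100→1 (1)
 19  0010001111001→0 (0)
 20  0100011110010→0 (0)
 21  1000111100100→1 (0)
 22  0001111001000→0 (1)
 23  0011110010001→0 (1)
 24  0111100100011→0 (1)
 25  1111001000111→1 (1)
 26  1110010001111→1 (0)
 27  1100100011110→1 (1)
 28  1001000111101→1 (0)
 29  0010001111010→0 (1)
 30  0100011110101→0 (0)
 31  1000111101010→1 (0)
 32  0001111010100→0 (1)
 33  0011110101001→0 (0)
 34  0111101010010→0 (0)
 35  1111010100100→1 (0)
 36  1110101001000→1 (0)
 37  1101010010000→1 (1)
 38  1010100100001→1 (0)
 39  0101001000010→0 (0)
 40  1010010000100→1 (0)
 41  0100100001000→0 (1)
 42  1001000010001→1 (0)
 43  0010000100010→0 (0)
 44  0100001000100→0 (1)
 45  1000010001001→1 (1)
 46  0000100010011→0 (1)
 47  0001000100111→0 (0)
 48  0010001001110→0 (0)
 49  0100010011100→0 (0)
 50  1000100111000→1 (0)
 51  0001001110000→0 (0)
 52  0010011100000→0 (0)
 53  0100111000000→0 (0)
 54  1001110000000→1 (1)
 55  0011100000001→0 (1)
 56  0111000000011→0 (1)
 57  1110000000111→1 (1)
 58  1100000001111→1 (0)
 59  1000000011110→1 (1)
 60  0000000111101→0 (1)
 61  0000001111011→0 (0)
 62  0000011110110→0 (1)
 63  0000111101101→0 (1)
 64  0001111011011→0 (0)
 65  0011110110110→0 (1)
 66  0111101101101→0 (1)
 67  1111011011011→1 (1)
 68  1110110110111→1 (1)
 69  1101101101111→1 (0)
 70  1011011011110→1 (1)
 71  0110110111101→0 (1)
 72  1101101111011→1 (1)
 73  1011011110111→1 (1)
 74  0110111101111→0 (1)
 75  1101111011111→1 (0)
 76  1011110111110→1 (1)
 77  0111101111101→0 (1)
 78  1111011111011→1 (1)
 79  1110111110111→1 (1)
 80  1101111101111→1 (0)
 81  1011111011110→1 (1)
 82  0111110111101→0 (1)
 83  1111101111011→1 (1)
 84  1111011110111→1 (1)
 85  1110111101111→1 (0)
 86  1101111011110→1 (1)
 87  1011110111101→1 (0)
 88  0111101111010→0 (1)
 89  1111011110101→1 (1)
 90  1110111101011→1 (1)
 91  1101111010111→1 (1)
 92  1011110101111→1 (0)
 93  0111101011110→0 (0)
 94  1111010111100→1 (1)
 95  1110101111001→1 (1)
 96  1101011110011→1 (0)
 97  1010111100110→1 (0)
 98  0101111001100→0 (0)
 99  1011110011000→1 (0)
100  0111100110000→0 (0)
101  1111001100000→1 (1)
102  1110011000001→1 (0)
103  1100110000010→1 (1)
104  1001100000101→1 (1)
105  0011000001011→0 (0)
106  0110000010110→0 (1)
107  1100000101101→1 (0)
108  1000001011010→1 (0)
109  0000010110100→0 (1)
110  0000101101001→0 (0)
111  0001011010010→0 (0)
112  0010110100100→0 (1)
113  0101101001001→0 (0)
114  1011010010010→1 (1)
115  0110100100101→0 (0)
116  1101001001010→1 (0)
117  1010010010100→1 (0)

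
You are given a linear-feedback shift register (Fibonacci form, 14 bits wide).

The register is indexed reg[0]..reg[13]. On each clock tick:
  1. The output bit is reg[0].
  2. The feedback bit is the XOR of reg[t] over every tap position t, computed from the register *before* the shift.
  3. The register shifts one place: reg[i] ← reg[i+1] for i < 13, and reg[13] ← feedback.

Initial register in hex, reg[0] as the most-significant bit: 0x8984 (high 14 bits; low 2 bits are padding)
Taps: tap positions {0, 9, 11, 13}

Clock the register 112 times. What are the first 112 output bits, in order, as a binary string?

tick  register→output (feedback)
  0  10001001100001→1 (0)
  1  00010011000010→0 (0)
  2  00100110000100→0 (1)
  3  01001100001001→0 (1)
  4  10011000010011→1 (1)
  5  00110000100111→0 (0)
  6  01100001001110→0 (1)
  7  11000010011101→1 (0)
  8  10000100111010→1 (0)
  9  00001001110100→0 (0)
 10  00010011101000→0 (0)
 11  00100111010000→0 (1)
 12  01001110100001→0 (1)
 13  10011101000011→1 (0)
 14  00111010000110→0 (1)
 15  01110100001101→0 (0)
 16  11101000011010→1 (0)
 17  11010000110100→1 (1)
 18  10100001101001→1 (0)
 19  01000011010010→0 (1)
 20  10000110100101→1 (1)
 21  00001101001011→0 (1)
 22  00011010010111→0 (1)
 23  00110100101111→0 (0)
 24  01101001011110→0 (0)
 25  11010010111100→1 (1)
 26  10100101111001→1 (1)
 27  01001011110011→0 (0)
 28  10010111100110→1 (0)
 29  00101111001100→0 (1)
 30  01011110011001→0 (0)
 31  10111100110010→1 (0)
 32  01111001100100→0 (1)
 33  11110011001001→1 (0)
 34  11100110010010→1 (0)
 35  11001100100100→1 (0)
 36  10011001001000→1 (1)
 37  00110010010001→0 (0)
 38  01100100100010→0 (0)
 39  11001001000100→1 (0)
 40  10010010001000→1 (1)
 41  00100100010001→0 (0)
 42  01001000100010→0 (0)
 43  10010001000100→1 (0)
 44  00100010001000→0 (0)
 45  01000100010000→0 (1)
 46  10001000100001→1 (0)
 47  00010001000010→0 (0)
 48  00100010000100→0 (1)
 49  01000100001001→0 (1)
 50  10001000010011→1 (1)
 51  00010000100111→0 (0)
 52  00100001001110→0 (1)
 53  01000010011101→0 (1)
 54  10000100111011→1 (1)
 55  00001001110111→0 (1)
 56  00010011101111→0 (0)
 57  00100111011110→0 (0)
 58  01001110111100→0 (0)
 59  10011101111000→1 (0)
 60  00111011110000→0 (1)
 61  01110111100001→0 (1)
 62  11101111000011→1 (0)
 63  11011110000110→1 (0)
 64  10111100001100→1 (0)
 65  01111000011000→0 (1)
 66  11110000110001→1 (1)
 67  11100001100011→1 (0)
 68  11000011000110→1 (0)
 69  10000110001100→1 (0)
 70  00001100011000→0 (1)
 71  00011000110001→0 (0)
 72  00110001100010→0 (0)
 73  01100011000100→0 (1)
 74  11000110001001→1 (0)
 75  10001100010010→1 (0)
 76  00011000100100→0 (1)
 77  00110001001001→0 (1)
 78  01100010010011→0 (0)
 79  11000100100110→1 (0)
 80  10001001001100→1 (0)
 81  00010010011000→0 (1)
 82  00100100110001→0 (0)
 83  01001001100010→0 (0)
 84  10010011000100→1 (0)
 85  00100110001000→0 (0)
 86  01001100010000→0 (1)
 87  10011000100001→1 (0)
 88  00110001000010→0 (0)
 89  01100010000100→0 (1)
 90  11000100001001→1 (0)
 91  10001000010010→1 (0)
 92  00010000100100→0 (1)
 93  00100001001001→0 (1)
 94  01000010010011→0 (0)
 95  10000100100110→1 (0)
 96  00001001001100→0 (1)
 97  00010010011001→0 (0)
 98  00100100110010→0 (1)
 99  01001001100101→0 (0)
100  10010011001010→1 (1)
101  00100110010101→0 (1)
102  01001100101011→0 (1)
103  10011001010111→1 (0)
104  00110010101110→0 (1)
105  01100101011101→0 (1)
106  11001010111011→1 (1)
107  10010101110111→1 (0)
108  00101011101110→0 (1)
109  01010111011101→0 (1)
110  10101110111011→1 (1)
111  01011101110111→0 (1)

1000100110000100111010000110100101111001100100100010001000010011101111000011000110001001001100010000100100110010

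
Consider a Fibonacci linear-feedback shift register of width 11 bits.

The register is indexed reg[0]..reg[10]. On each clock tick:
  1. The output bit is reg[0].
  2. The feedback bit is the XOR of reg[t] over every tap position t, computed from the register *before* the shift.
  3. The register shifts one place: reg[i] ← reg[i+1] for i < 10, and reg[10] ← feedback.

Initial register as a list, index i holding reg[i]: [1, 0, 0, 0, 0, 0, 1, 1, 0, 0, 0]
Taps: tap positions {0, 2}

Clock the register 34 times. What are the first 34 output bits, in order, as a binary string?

1000001100010001111010101100100000

step | reg (before) | out | fb
   0 | 10000011000 | 1 | 1
   1 | 00000110001 | 0 | 0
   2 | 00001100010 | 0 | 0
   3 | 00011000100 | 0 | 0
   4 | 00110001000 | 0 | 1
   5 | 01100010001 | 0 | 1
   6 | 11000100011 | 1 | 1
   7 | 10001000111 | 1 | 1
   8 | 00010001111 | 0 | 0
   9 | 00100011110 | 0 | 1
  10 | 01000111101 | 0 | 0
  11 | 10001111010 | 1 | 1
  12 | 00011110101 | 0 | 0
  13 | 00111101010 | 0 | 1
  14 | 01111010101 | 0 | 1
  15 | 11110101011 | 1 | 0
  16 | 11101010110 | 1 | 0
  17 | 11010101100 | 1 | 1
  18 | 10101011001 | 1 | 0
  19 | 01010110010 | 0 | 0
  20 | 10101100100 | 1 | 0
  21 | 01011001000 | 0 | 0
  22 | 10110010000 | 1 | 0
  23 | 01100100000 | 0 | 1
  24 | 11001000001 | 1 | 1
  25 | 10010000011 | 1 | 1
  26 | 00100000111 | 0 | 1
  27 | 01000001111 | 0 | 0
  28 | 10000011110 | 1 | 1
  29 | 00000111101 | 0 | 0
  30 | 00001111010 | 0 | 0
  31 | 00011110100 | 0 | 0
  32 | 00111101000 | 0 | 1
  33 | 01111010001 | 0 | 1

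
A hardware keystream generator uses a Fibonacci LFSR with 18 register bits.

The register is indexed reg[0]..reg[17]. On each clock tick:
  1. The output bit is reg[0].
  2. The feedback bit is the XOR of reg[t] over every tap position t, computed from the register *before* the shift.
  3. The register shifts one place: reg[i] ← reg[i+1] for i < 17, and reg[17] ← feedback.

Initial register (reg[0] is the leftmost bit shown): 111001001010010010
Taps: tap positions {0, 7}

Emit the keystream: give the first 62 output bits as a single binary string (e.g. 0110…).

tick  register→output (feedback)
  0  111001001010010010→1 (1)
  1  110010010100100101→1 (0)
  2  100100101001001010→1 (1)
  3  001001010010010101→0 (1)
  4  010010100100101011→0 (0)
  5  100101001001010110→1 (1)
  6  001010010010101101→0 (1)
  7  010100100101011011→0 (0)
  8  101001001010110110→1 (1)
  9  010010010101101101→0 (1)
 10  100100101011011011→1 (1)
 11  001001010110110111→0 (1)
 12  010010101101101111→0 (0)
 13  100101011011011110→1 (0)
 14  001010110110111100→0 (1)
 15  010101101101111001→0 (0)
 16  101011011011110010→1 (0)
 17  010110110111100100→0 (1)
 18  101101101111001001→1 (1)
 19  011011011110010011→0 (1)
 20  110110111100100111→1 (0)
 21  101101111001001110→1 (0)
 22  011011110010011100→0 (1)
 23  110111100100111001→1 (1)
 24  101111001001110011→1 (1)
 25  011110010011100111→0 (1)
 26  111100100111001111→1 (1)
 27  111001001110011111→1 (1)
 28  110010011100111111→1 (0)
 29  100100111001111110→1 (0)
 30  001001110011111100→0 (1)
 31  010011100111111001→0 (0)
 32  100111001111110010→1 (1)
 33  001110011111100101→0 (1)
 34  011100111111001011→0 (1)
 35  111001111110010111→1 (0)
 36  110011111100101110→1 (0)
 37  100111111001011100→1 (0)
 38  001111110010111000→0 (1)
 39  011111100101110001→0 (0)
 40  111111001011100010→1 (1)
 41  111110010111000101→1 (0)
 42  111100101110001010→1 (1)
 43  111001011100010101→1 (0)
 44  110010111000101010→1 (0)
 45  100101110001010100→1 (0)
 46  001011100010101000→0 (0)
 47  010111000101010000→0 (0)
 48  101110001010100000→1 (1)
 49  011100010101000001→0 (1)
 50  111000101010000011→1 (1)
 51  110001010100000111→1 (0)
 52  100010101000001110→1 (1)
 53  000101010000011101→0 (1)
 54  001010100000111011→0 (0)
 55  010101000001110110→0 (0)
 56  101010000011101100→1 (1)
 57  010100000111011001→0 (0)
 58  101000001110110010→1 (1)
 59  010000011101100101→0 (1)
 60  100000111011001011→1 (0)
 61  000001110110010110→0 (1)

11100100101001001010110110111100100111001111110010111000101010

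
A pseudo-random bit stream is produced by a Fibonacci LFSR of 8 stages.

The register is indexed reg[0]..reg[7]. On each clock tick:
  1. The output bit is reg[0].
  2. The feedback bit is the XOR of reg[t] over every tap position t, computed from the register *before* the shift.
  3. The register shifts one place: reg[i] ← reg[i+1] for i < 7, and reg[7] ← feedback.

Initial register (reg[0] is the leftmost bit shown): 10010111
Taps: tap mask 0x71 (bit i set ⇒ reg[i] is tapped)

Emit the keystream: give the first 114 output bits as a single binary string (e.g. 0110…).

k : reg_k → out_k, fb_k
0: 10010111 → 1, fb=1
1: 00101111 → 0, fb=1
2: 01011111 → 0, fb=1
3: 10111111 → 1, fb=0
4: 01111110 → 0, fb=1
5: 11111101 → 1, fb=1
6: 11111011 → 1, fb=1
7: 11110111 → 1, fb=1
8: 11101111 → 1, fb=0
9: 11011110 → 1, fb=0
10: 10111100 → 1, fb=1
11: 01111001 → 0, fb=1
12: 11110011 → 1, fb=0
13: 11100110 → 1, fb=1
14: 11001101 → 1, fb=1
15: 10011011 → 1, fb=1
16: 00110111 → 0, fb=0
17: 01101110 → 0, fb=1
18: 11011101 → 1, fb=1
19: 10111011 → 1, fb=1
20: 01110111 → 0, fb=0
21: 11101110 → 1, fb=0
22: 11011100 → 1, fb=1
23: 10111001 → 1, fb=0
24: 01110010 → 0, fb=1
25: 11100101 → 1, fb=0
26: 11001010 → 1, fb=1
27: 10010101 → 1, fb=0
28: 00101010 → 0, fb=0
29: 01010100 → 0, fb=1
30: 10101001 → 1, fb=0
31: 01010010 → 0, fb=1
32: 10100101 → 1, fb=0
33: 01001010 → 0, fb=0
34: 10010100 → 1, fb=0
35: 00101000 → 0, fb=1
36: 01010001 → 0, fb=0
37: 10100010 → 1, fb=0
38: 01000100 → 0, fb=1
39: 10001001 → 1, fb=0
40: 00010010 → 0, fb=1
41: 00100101 → 0, fb=1
42: 01001011 → 0, fb=0
43: 10010110 → 1, fb=1
44: 00101101 → 0, fb=0
45: 01011010 → 0, fb=0
46: 10110100 → 1, fb=0
47: 01101000 → 0, fb=1
48: 11010001 → 1, fb=1
49: 10100011 → 1, fb=0
50: 01000110 → 0, fb=0
51: 10001100 → 1, fb=1
52: 00011001 → 0, fb=1
53: 00110011 → 0, fb=1
54: 01100111 → 0, fb=0
55: 11001110 → 1, fb=0
56: 10011100 → 1, fb=1
57: 00111001 → 0, fb=1
58: 01110011 → 0, fb=1
59: 11100111 → 1, fb=1
60: 11001111 → 1, fb=0
61: 10011110 → 1, fb=0
62: 00111100 → 0, fb=0
63: 01111000 → 0, fb=1
64: 11110001 → 1, fb=1
65: 11100011 → 1, fb=0
66: 11000110 → 1, fb=1
67: 10001101 → 1, fb=1
68: 00011011 → 0, fb=0
69: 00110110 → 0, fb=0
70: 01101100 → 0, fb=0
71: 11011000 → 1, fb=0
72: 10110000 → 1, fb=1
73: 01100001 → 0, fb=0
74: 11000010 → 1, fb=0
75: 10000100 → 1, fb=0
76: 00001000 → 0, fb=1
77: 00010001 → 0, fb=0
78: 00100010 → 0, fb=1
79: 01000101 → 0, fb=1
80: 10001011 → 1, fb=1
81: 00010111 → 0, fb=0
82: 00101110 → 0, fb=1
83: 01011101 → 0, fb=0
84: 10111010 → 1, fb=1
85: 01110101 → 0, fb=1
86: 11101011 → 1, fb=1
87: 11010111 → 1, fb=1
88: 10101111 → 1, fb=0
89: 01011110 → 0, fb=1
90: 10111101 → 1, fb=1
91: 01111011 → 0, fb=0
92: 11110110 → 1, fb=1
93: 11101101 → 1, fb=1
94: 11011011 → 1, fb=1
95: 10110111 → 1, fb=1
96: 01101111 → 0, fb=1
97: 11011111 → 1, fb=0
98: 10111110 → 1, fb=0
99: 01111100 → 0, fb=0
100: 11111000 → 1, fb=0
101: 11110000 → 1, fb=1
102: 11100001 → 1, fb=1
103: 11000011 → 1, fb=0
104: 10000110 → 1, fb=1
105: 00001101 → 0, fb=0
106: 00011010 → 0, fb=0
107: 00110100 → 0, fb=1
108: 01101001 → 0, fb=1
109: 11010011 → 1, fb=0
110: 10100110 → 1, fb=1
111: 01001101 → 0, fb=0
112: 10011010 → 1, fb=1
113: 00110101 → 0, fb=1

100101111110111100110111011100101010010100010010110100011001110011110001101100001000101110101111011011111000011010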